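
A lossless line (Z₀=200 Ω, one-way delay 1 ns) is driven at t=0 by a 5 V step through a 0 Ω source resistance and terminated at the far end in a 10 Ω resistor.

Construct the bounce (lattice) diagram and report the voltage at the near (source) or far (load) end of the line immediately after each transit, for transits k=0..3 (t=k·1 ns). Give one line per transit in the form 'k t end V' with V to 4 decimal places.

0 0 source 5.0000
1 1 load 0.4762
2 2 source 5.0000
3 3 load 0.9070

Γ_L=-0.904762, Γ_S=-1.000000; launch V₁=5·200/200=5.000000
k=0 src: V=5.0000
k=1 load: inc=5.000000, refl=5.000000·-0.904762=-4.5238; V=0.000000+5.000000+-4.523810=0.4762
k=2 src: inc=-4.523810, refl=-4.523810·-1.000000=4.5238; V=5.000000+-4.523810+4.523810=5.0000
k=3 load: inc=4.523810, refl=4.523810·-0.904762=-4.0930; V=0.476190+4.523810+-4.092971=0.9070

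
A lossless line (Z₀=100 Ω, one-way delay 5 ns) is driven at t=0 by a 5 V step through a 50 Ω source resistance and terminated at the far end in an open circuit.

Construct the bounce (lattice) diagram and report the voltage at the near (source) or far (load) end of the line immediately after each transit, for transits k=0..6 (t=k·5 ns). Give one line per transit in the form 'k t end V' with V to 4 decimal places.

0 0 source 3.3333
1 5 load 6.6667
2 10 source 5.5556
3 15 load 4.4444
4 20 source 4.8148
5 25 load 5.1852
6 30 source 5.0617

Γ_L=1.000000, Γ_S=-0.333333; launch V₁=5·100/150=3.333333
k=0 src: V=3.3333
k=1 load: inc=3.333333, refl=3.333333·1.000000=3.3333; V=0.000000+3.333333+3.333333=6.6667
k=2 src: inc=3.333333, refl=3.333333·-0.333333=-1.1111; V=3.333333+3.333333+-1.111111=5.5556
k=3 load: inc=-1.111111, refl=-1.111111·1.000000=-1.1111; V=6.666667+-1.111111+-1.111111=4.4444
k=4 src: inc=-1.111111, refl=-1.111111·-0.333333=0.3704; V=5.555556+-1.111111+0.370370=4.8148
k=5 load: inc=0.370370, refl=0.370370·1.000000=0.3704; V=4.444444+0.370370+0.370370=5.1852
k=6 src: inc=0.370370, refl=0.370370·-0.333333=-0.1235; V=4.814815+0.370370+-0.123457=5.0617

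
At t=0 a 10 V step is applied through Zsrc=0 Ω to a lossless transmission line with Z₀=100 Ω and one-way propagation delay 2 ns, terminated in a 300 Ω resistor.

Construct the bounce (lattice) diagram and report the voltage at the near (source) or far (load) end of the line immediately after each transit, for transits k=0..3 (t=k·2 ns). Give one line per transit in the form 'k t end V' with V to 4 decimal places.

0 0 source 10.0000
1 2 load 15.0000
2 4 source 10.0000
3 6 load 7.5000

Γ_L=0.500000, Γ_S=-1.000000; launch V₁=10·100/100=10.000000
k=0 src: V=10.0000
k=1 load: inc=10.000000, refl=10.000000·0.500000=5.0000; V=0.000000+10.000000+5.000000=15.0000
k=2 src: inc=5.000000, refl=5.000000·-1.000000=-5.0000; V=10.000000+5.000000+-5.000000=10.0000
k=3 load: inc=-5.000000, refl=-5.000000·0.500000=-2.5000; V=15.000000+-5.000000+-2.500000=7.5000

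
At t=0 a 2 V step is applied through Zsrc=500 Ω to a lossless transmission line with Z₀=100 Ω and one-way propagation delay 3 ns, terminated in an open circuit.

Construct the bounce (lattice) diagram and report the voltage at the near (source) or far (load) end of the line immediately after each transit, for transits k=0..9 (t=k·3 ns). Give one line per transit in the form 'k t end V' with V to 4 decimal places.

Γ_L=1.000000, Γ_S=0.666667; launch V₁=2·100/600=0.333333
k=0 src: V=0.3333
k=1 load: inc=0.333333, refl=0.333333·1.000000=0.3333; V=0.000000+0.333333+0.333333=0.6667
k=2 src: inc=0.333333, refl=0.333333·0.666667=0.2222; V=0.333333+0.333333+0.222222=0.8889
k=3 load: inc=0.222222, refl=0.222222·1.000000=0.2222; V=0.666667+0.222222+0.222222=1.1111
k=4 src: inc=0.222222, refl=0.222222·0.666667=0.1481; V=0.888889+0.222222+0.148148=1.2593
k=5 load: inc=0.148148, refl=0.148148·1.000000=0.1481; V=1.111111+0.148148+0.148148=1.4074
k=6 src: inc=0.148148, refl=0.148148·0.666667=0.0988; V=1.259259+0.148148+0.098765=1.5062
k=7 load: inc=0.098765, refl=0.098765·1.000000=0.0988; V=1.407407+0.098765+0.098765=1.6049
k=8 src: inc=0.098765, refl=0.098765·0.666667=0.0658; V=1.506173+0.098765+0.065844=1.6708
k=9 load: inc=0.065844, refl=0.065844·1.000000=0.0658; V=1.604938+0.065844+0.065844=1.7366

0 0 source 0.3333
1 3 load 0.6667
2 6 source 0.8889
3 9 load 1.1111
4 12 source 1.2593
5 15 load 1.4074
6 18 source 1.5062
7 21 load 1.6049
8 24 source 1.6708
9 27 load 1.7366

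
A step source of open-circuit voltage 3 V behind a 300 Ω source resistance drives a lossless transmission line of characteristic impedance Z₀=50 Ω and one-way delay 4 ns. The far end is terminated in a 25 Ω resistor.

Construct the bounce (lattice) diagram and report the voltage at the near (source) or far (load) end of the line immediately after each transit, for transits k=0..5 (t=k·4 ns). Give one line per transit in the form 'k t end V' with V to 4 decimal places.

Γ_L=-0.333333, Γ_S=0.714286; launch V₁=3·50/350=0.428571
k=0 src: V=0.4286
k=1 load: inc=0.428571, refl=0.428571·-0.333333=-0.1429; V=0.000000+0.428571+-0.142857=0.2857
k=2 src: inc=-0.142857, refl=-0.142857·0.714286=-0.1020; V=0.428571+-0.142857+-0.102041=0.1837
k=3 load: inc=-0.102041, refl=-0.102041·-0.333333=0.0340; V=0.285714+-0.102041+0.034014=0.2177
k=4 src: inc=0.034014, refl=0.034014·0.714286=0.0243; V=0.183673+0.034014+0.024295=0.2420
k=5 load: inc=0.024295, refl=0.024295·-0.333333=-0.0081; V=0.217687+0.024295+-0.008098=0.2339

0 0 source 0.4286
1 4 load 0.2857
2 8 source 0.1837
3 12 load 0.2177
4 16 source 0.2420
5 20 load 0.2339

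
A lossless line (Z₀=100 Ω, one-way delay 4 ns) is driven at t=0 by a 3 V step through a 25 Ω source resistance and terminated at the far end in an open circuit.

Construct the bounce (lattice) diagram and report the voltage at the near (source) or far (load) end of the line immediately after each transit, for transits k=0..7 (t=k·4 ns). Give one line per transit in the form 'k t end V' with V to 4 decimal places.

Γ_L=1.000000, Γ_S=-0.600000; launch V₁=3·100/125=2.400000
k=0 src: V=2.4000
k=1 load: inc=2.400000, refl=2.400000·1.000000=2.4000; V=0.000000+2.400000+2.400000=4.8000
k=2 src: inc=2.400000, refl=2.400000·-0.600000=-1.4400; V=2.400000+2.400000+-1.440000=3.3600
k=3 load: inc=-1.440000, refl=-1.440000·1.000000=-1.4400; V=4.800000+-1.440000+-1.440000=1.9200
k=4 src: inc=-1.440000, refl=-1.440000·-0.600000=0.8640; V=3.360000+-1.440000+0.864000=2.7840
k=5 load: inc=0.864000, refl=0.864000·1.000000=0.8640; V=1.920000+0.864000+0.864000=3.6480
k=6 src: inc=0.864000, refl=0.864000·-0.600000=-0.5184; V=2.784000+0.864000+-0.518400=3.1296
k=7 load: inc=-0.518400, refl=-0.518400·1.000000=-0.5184; V=3.648000+-0.518400+-0.518400=2.6112

0 0 source 2.4000
1 4 load 4.8000
2 8 source 3.3600
3 12 load 1.9200
4 16 source 2.7840
5 20 load 3.6480
6 24 source 3.1296
7 28 load 2.6112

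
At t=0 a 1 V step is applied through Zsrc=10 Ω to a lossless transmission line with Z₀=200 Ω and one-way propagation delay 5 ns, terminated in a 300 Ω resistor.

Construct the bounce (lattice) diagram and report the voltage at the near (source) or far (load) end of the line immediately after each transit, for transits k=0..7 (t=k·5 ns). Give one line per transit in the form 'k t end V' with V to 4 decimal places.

0 0 source 0.9524
1 5 load 1.1429
2 10 source 0.9705
3 15 load 0.9361
4 20 source 0.9672
5 25 load 0.9735
6 30 source 0.9678
7 35 load 0.9667

Γ_L=0.200000, Γ_S=-0.904762; launch V₁=1·200/210=0.952381
k=0 src: V=0.9524
k=1 load: inc=0.952381, refl=0.952381·0.200000=0.1905; V=0.000000+0.952381+0.190476=1.1429
k=2 src: inc=0.190476, refl=0.190476·-0.904762=-0.1723; V=0.952381+0.190476+-0.172336=0.9705
k=3 load: inc=-0.172336, refl=-0.172336·0.200000=-0.0345; V=1.142857+-0.172336+-0.034467=0.9361
k=4 src: inc=-0.034467, refl=-0.034467·-0.904762=0.0312; V=0.970522+-0.034467+0.031185=0.9672
k=5 load: inc=0.031185, refl=0.031185·0.200000=0.0062; V=0.936054+0.031185+0.006237=0.9735
k=6 src: inc=0.006237, refl=0.006237·-0.904762=-0.0056; V=0.967239+0.006237+-0.005643=0.9678
k=7 load: inc=-0.005643, refl=-0.005643·0.200000=-0.0011; V=0.973476+-0.005643+-0.001129=0.9667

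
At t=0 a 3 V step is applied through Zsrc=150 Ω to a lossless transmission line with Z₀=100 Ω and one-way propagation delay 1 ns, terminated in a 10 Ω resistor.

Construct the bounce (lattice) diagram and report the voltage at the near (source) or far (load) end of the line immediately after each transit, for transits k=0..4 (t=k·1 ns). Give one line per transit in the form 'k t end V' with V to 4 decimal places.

Γ_L=-0.818182, Γ_S=0.200000; launch V₁=3·100/250=1.200000
k=0 src: V=1.2000
k=1 load: inc=1.200000, refl=1.200000·-0.818182=-0.9818; V=0.000000+1.200000+-0.981818=0.2182
k=2 src: inc=-0.981818, refl=-0.981818·0.200000=-0.1964; V=1.200000+-0.981818+-0.196364=0.0218
k=3 load: inc=-0.196364, refl=-0.196364·-0.818182=0.1607; V=0.218182+-0.196364+0.160661=0.1825
k=4 src: inc=0.160661, refl=0.160661·0.200000=0.0321; V=0.021818+0.160661+0.032132=0.2146

0 0 source 1.2000
1 1 load 0.2182
2 2 source 0.0218
3 3 load 0.1825
4 4 source 0.2146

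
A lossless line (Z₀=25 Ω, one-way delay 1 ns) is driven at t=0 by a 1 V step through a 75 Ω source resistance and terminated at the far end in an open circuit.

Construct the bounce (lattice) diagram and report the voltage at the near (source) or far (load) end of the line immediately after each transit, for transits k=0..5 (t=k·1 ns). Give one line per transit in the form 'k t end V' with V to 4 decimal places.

Γ_L=1.000000, Γ_S=0.500000; launch V₁=1·25/100=0.250000
k=0 src: V=0.2500
k=1 load: inc=0.250000, refl=0.250000·1.000000=0.2500; V=0.000000+0.250000+0.250000=0.5000
k=2 src: inc=0.250000, refl=0.250000·0.500000=0.1250; V=0.250000+0.250000+0.125000=0.6250
k=3 load: inc=0.125000, refl=0.125000·1.000000=0.1250; V=0.500000+0.125000+0.125000=0.7500
k=4 src: inc=0.125000, refl=0.125000·0.500000=0.0625; V=0.625000+0.125000+0.062500=0.8125
k=5 load: inc=0.062500, refl=0.062500·1.000000=0.0625; V=0.750000+0.062500+0.062500=0.8750

0 0 source 0.2500
1 1 load 0.5000
2 2 source 0.6250
3 3 load 0.7500
4 4 source 0.8125
5 5 load 0.8750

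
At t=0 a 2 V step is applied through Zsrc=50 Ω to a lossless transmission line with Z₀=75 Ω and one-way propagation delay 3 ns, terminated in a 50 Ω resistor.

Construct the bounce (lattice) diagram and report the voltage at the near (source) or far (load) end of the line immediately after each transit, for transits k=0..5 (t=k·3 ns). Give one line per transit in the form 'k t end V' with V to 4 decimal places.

Γ_L=-0.200000, Γ_S=-0.200000; launch V₁=2·75/125=1.200000
k=0 src: V=1.2000
k=1 load: inc=1.200000, refl=1.200000·-0.200000=-0.2400; V=0.000000+1.200000+-0.240000=0.9600
k=2 src: inc=-0.240000, refl=-0.240000·-0.200000=0.0480; V=1.200000+-0.240000+0.048000=1.0080
k=3 load: inc=0.048000, refl=0.048000·-0.200000=-0.0096; V=0.960000+0.048000+-0.009600=0.9984
k=4 src: inc=-0.009600, refl=-0.009600·-0.200000=0.0019; V=1.008000+-0.009600+0.001920=1.0003
k=5 load: inc=0.001920, refl=0.001920·-0.200000=-0.0004; V=0.998400+0.001920+-0.000384=0.9999

0 0 source 1.2000
1 3 load 0.9600
2 6 source 1.0080
3 9 load 0.9984
4 12 source 1.0003
5 15 load 0.9999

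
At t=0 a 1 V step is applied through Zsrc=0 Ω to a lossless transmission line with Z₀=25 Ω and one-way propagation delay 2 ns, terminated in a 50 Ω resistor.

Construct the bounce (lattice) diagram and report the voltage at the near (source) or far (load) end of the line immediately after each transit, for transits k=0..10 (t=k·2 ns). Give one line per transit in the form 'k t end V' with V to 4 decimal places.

0 0 source 1.0000
1 2 load 1.3333
2 4 source 1.0000
3 6 load 0.8889
4 8 source 1.0000
5 10 load 1.0370
6 12 source 1.0000
7 14 load 0.9877
8 16 source 1.0000
9 18 load 1.0041
10 20 source 1.0000

Γ_L=0.333333, Γ_S=-1.000000; launch V₁=1·25/25=1.000000
k=0 src: V=1.0000
k=1 load: inc=1.000000, refl=1.000000·0.333333=0.3333; V=0.000000+1.000000+0.333333=1.3333
k=2 src: inc=0.333333, refl=0.333333·-1.000000=-0.3333; V=1.000000+0.333333+-0.333333=1.0000
k=3 load: inc=-0.333333, refl=-0.333333·0.333333=-0.1111; V=1.333333+-0.333333+-0.111111=0.8889
k=4 src: inc=-0.111111, refl=-0.111111·-1.000000=0.1111; V=1.000000+-0.111111+0.111111=1.0000
k=5 load: inc=0.111111, refl=0.111111·0.333333=0.0370; V=0.888889+0.111111+0.037037=1.0370
k=6 src: inc=0.037037, refl=0.037037·-1.000000=-0.0370; V=1.000000+0.037037+-0.037037=1.0000
k=7 load: inc=-0.037037, refl=-0.037037·0.333333=-0.0123; V=1.037037+-0.037037+-0.012346=0.9877
k=8 src: inc=-0.012346, refl=-0.012346·-1.000000=0.0123; V=1.000000+-0.012346+0.012346=1.0000
k=9 load: inc=0.012346, refl=0.012346·0.333333=0.0041; V=0.987654+0.012346+0.004115=1.0041
k=10 src: inc=0.004115, refl=0.004115·-1.000000=-0.0041; V=1.000000+0.004115+-0.004115=1.0000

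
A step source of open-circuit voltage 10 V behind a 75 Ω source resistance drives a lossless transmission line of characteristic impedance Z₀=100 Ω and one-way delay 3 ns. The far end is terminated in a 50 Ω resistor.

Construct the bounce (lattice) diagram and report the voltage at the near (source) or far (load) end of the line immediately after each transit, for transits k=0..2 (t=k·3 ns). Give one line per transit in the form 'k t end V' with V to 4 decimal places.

Γ_L=-0.333333, Γ_S=-0.142857; launch V₁=10·100/175=5.714286
k=0 src: V=5.7143
k=1 load: inc=5.714286, refl=5.714286·-0.333333=-1.9048; V=0.000000+5.714286+-1.904762=3.8095
k=2 src: inc=-1.904762, refl=-1.904762·-0.142857=0.2721; V=5.714286+-1.904762+0.272109=4.0816

0 0 source 5.7143
1 3 load 3.8095
2 6 source 4.0816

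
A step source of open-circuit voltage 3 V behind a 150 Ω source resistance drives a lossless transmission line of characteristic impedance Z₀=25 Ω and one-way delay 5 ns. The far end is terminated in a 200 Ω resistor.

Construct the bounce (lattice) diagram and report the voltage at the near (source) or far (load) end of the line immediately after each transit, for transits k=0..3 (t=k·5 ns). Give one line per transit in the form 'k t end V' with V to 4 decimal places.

Γ_L=0.777778, Γ_S=0.714286; launch V₁=3·25/175=0.428571
k=0 src: V=0.4286
k=1 load: inc=0.428571, refl=0.428571·0.777778=0.3333; V=0.000000+0.428571+0.333333=0.7619
k=2 src: inc=0.333333, refl=0.333333·0.714286=0.2381; V=0.428571+0.333333+0.238095=1.0000
k=3 load: inc=0.238095, refl=0.238095·0.777778=0.1852; V=0.761905+0.238095+0.185185=1.1852

0 0 source 0.4286
1 5 load 0.7619
2 10 source 1.0000
3 15 load 1.1852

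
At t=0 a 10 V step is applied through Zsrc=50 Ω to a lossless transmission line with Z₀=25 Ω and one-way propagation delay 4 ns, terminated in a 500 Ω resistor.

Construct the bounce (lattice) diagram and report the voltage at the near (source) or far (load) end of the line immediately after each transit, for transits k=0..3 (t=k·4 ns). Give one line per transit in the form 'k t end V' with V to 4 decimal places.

Γ_L=0.904762, Γ_S=0.333333; launch V₁=10·25/75=3.333333
k=0 src: V=3.3333
k=1 load: inc=3.333333, refl=3.333333·0.904762=3.0159; V=0.000000+3.333333+3.015873=6.3492
k=2 src: inc=3.015873, refl=3.015873·0.333333=1.0053; V=3.333333+3.015873+1.005291=7.3545
k=3 load: inc=1.005291, refl=1.005291·0.904762=0.9095; V=6.349206+1.005291+0.909549=8.2640

0 0 source 3.3333
1 4 load 6.3492
2 8 source 7.3545
3 12 load 8.2640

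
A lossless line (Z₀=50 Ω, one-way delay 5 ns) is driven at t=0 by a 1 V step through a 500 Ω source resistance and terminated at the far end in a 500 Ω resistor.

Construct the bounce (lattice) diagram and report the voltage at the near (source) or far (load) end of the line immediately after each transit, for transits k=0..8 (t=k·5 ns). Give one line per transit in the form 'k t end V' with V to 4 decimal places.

0 0 source 0.0909
1 5 load 0.1653
2 10 source 0.2261
3 15 load 0.2759
4 20 source 0.3167
5 25 load 0.3500
6 30 source 0.3773
7 35 load 0.3996
8 40 source 0.4178

Γ_L=0.818182, Γ_S=0.818182; launch V₁=1·50/550=0.090909
k=0 src: V=0.0909
k=1 load: inc=0.090909, refl=0.090909·0.818182=0.0744; V=0.000000+0.090909+0.074380=0.1653
k=2 src: inc=0.074380, refl=0.074380·0.818182=0.0609; V=0.090909+0.074380+0.060856=0.2261
k=3 load: inc=0.060856, refl=0.060856·0.818182=0.0498; V=0.165289+0.060856+0.049792=0.2759
k=4 src: inc=0.049792, refl=0.049792·0.818182=0.0407; V=0.226146+0.049792+0.040739=0.3167
k=5 load: inc=0.040739, refl=0.040739·0.818182=0.0333; V=0.275937+0.040739+0.033332=0.3500
k=6 src: inc=0.033332, refl=0.033332·0.818182=0.0273; V=0.316676+0.033332+0.027271=0.3773
k=7 load: inc=0.027271, refl=0.027271·0.818182=0.0223; V=0.350008+0.027271+0.022313=0.3996
k=8 src: inc=0.022313, refl=0.022313·0.818182=0.0183; V=0.377279+0.022313+0.018256=0.4178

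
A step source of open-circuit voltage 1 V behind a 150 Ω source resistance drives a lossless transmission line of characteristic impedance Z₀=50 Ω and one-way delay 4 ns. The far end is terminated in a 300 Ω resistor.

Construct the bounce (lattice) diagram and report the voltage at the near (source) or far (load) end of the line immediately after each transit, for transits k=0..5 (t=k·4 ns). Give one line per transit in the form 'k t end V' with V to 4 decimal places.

0 0 source 0.2500
1 4 load 0.4286
2 8 source 0.5179
3 12 load 0.5816
4 16 source 0.6135
5 20 load 0.6363

Γ_L=0.714286, Γ_S=0.500000; launch V₁=1·50/200=0.250000
k=0 src: V=0.2500
k=1 load: inc=0.250000, refl=0.250000·0.714286=0.1786; V=0.000000+0.250000+0.178571=0.4286
k=2 src: inc=0.178571, refl=0.178571·0.500000=0.0893; V=0.250000+0.178571+0.089286=0.5179
k=3 load: inc=0.089286, refl=0.089286·0.714286=0.0638; V=0.428571+0.089286+0.063776=0.5816
k=4 src: inc=0.063776, refl=0.063776·0.500000=0.0319; V=0.517857+0.063776+0.031888=0.6135
k=5 load: inc=0.031888, refl=0.031888·0.714286=0.0228; V=0.581633+0.031888+0.022777=0.6363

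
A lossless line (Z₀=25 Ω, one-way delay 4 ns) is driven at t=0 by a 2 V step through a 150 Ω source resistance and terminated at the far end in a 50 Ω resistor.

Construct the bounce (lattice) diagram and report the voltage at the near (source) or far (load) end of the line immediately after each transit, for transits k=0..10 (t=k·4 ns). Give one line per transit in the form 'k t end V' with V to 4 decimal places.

Γ_L=0.333333, Γ_S=0.714286; launch V₁=2·25/175=0.285714
k=0 src: V=0.2857
k=1 load: inc=0.285714, refl=0.285714·0.333333=0.0952; V=0.000000+0.285714+0.095238=0.3810
k=2 src: inc=0.095238, refl=0.095238·0.714286=0.0680; V=0.285714+0.095238+0.068027=0.4490
k=3 load: inc=0.068027, refl=0.068027·0.333333=0.0227; V=0.380952+0.068027+0.022676=0.4717
k=4 src: inc=0.022676, refl=0.022676·0.714286=0.0162; V=0.448980+0.022676+0.016197=0.4879
k=5 load: inc=0.016197, refl=0.016197·0.333333=0.0054; V=0.471655+0.016197+0.005399=0.4933
k=6 src: inc=0.005399, refl=0.005399·0.714286=0.0039; V=0.487852+0.005399+0.003856=0.4971
k=7 load: inc=0.003856, refl=0.003856·0.333333=0.0013; V=0.493251+0.003856+0.001285=0.4984
k=8 src: inc=0.001285, refl=0.001285·0.714286=0.0009; V=0.497108+0.001285+0.000918=0.4993
k=9 load: inc=0.000918, refl=0.000918·0.333333=0.0003; V=0.498393+0.000918+0.000306=0.4996
k=10 src: inc=0.000306, refl=0.000306·0.714286=0.0002; V=0.499311+0.000306+0.000219=0.4998

0 0 source 0.2857
1 4 load 0.3810
2 8 source 0.4490
3 12 load 0.4717
4 16 source 0.4879
5 20 load 0.4933
6 24 source 0.4971
7 28 load 0.4984
8 32 source 0.4993
9 36 load 0.4996
10 40 source 0.4998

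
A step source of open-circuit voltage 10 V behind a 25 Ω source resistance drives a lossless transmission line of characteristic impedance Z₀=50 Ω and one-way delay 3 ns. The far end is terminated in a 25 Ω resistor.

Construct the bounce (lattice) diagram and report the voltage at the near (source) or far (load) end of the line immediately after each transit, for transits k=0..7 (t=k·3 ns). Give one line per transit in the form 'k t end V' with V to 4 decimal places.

0 0 source 6.6667
1 3 load 4.4444
2 6 source 5.1852
3 9 load 4.9383
4 12 source 5.0206
5 15 load 4.9931
6 18 source 5.0023
7 21 load 4.9992

Γ_L=-0.333333, Γ_S=-0.333333; launch V₁=10·50/75=6.666667
k=0 src: V=6.6667
k=1 load: inc=6.666667, refl=6.666667·-0.333333=-2.2222; V=0.000000+6.666667+-2.222222=4.4444
k=2 src: inc=-2.222222, refl=-2.222222·-0.333333=0.7407; V=6.666667+-2.222222+0.740741=5.1852
k=3 load: inc=0.740741, refl=0.740741·-0.333333=-0.2469; V=4.444444+0.740741+-0.246914=4.9383
k=4 src: inc=-0.246914, refl=-0.246914·-0.333333=0.0823; V=5.185185+-0.246914+0.082305=5.0206
k=5 load: inc=0.082305, refl=0.082305·-0.333333=-0.0274; V=4.938272+0.082305+-0.027435=4.9931
k=6 src: inc=-0.027435, refl=-0.027435·-0.333333=0.0091; V=5.020576+-0.027435+0.009145=5.0023
k=7 load: inc=0.009145, refl=0.009145·-0.333333=-0.0030; V=4.993141+0.009145+-0.003048=4.9992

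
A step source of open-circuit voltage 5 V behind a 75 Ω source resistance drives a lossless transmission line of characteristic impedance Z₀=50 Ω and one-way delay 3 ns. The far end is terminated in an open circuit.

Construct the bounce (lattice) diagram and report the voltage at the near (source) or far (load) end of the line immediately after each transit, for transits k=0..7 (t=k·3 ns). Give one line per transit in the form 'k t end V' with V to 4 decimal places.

Γ_L=1.000000, Γ_S=0.200000; launch V₁=5·50/125=2.000000
k=0 src: V=2.0000
k=1 load: inc=2.000000, refl=2.000000·1.000000=2.0000; V=0.000000+2.000000+2.000000=4.0000
k=2 src: inc=2.000000, refl=2.000000·0.200000=0.4000; V=2.000000+2.000000+0.400000=4.4000
k=3 load: inc=0.400000, refl=0.400000·1.000000=0.4000; V=4.000000+0.400000+0.400000=4.8000
k=4 src: inc=0.400000, refl=0.400000·0.200000=0.0800; V=4.400000+0.400000+0.080000=4.8800
k=5 load: inc=0.080000, refl=0.080000·1.000000=0.0800; V=4.800000+0.080000+0.080000=4.9600
k=6 src: inc=0.080000, refl=0.080000·0.200000=0.0160; V=4.880000+0.080000+0.016000=4.9760
k=7 load: inc=0.016000, refl=0.016000·1.000000=0.0160; V=4.960000+0.016000+0.016000=4.9920

0 0 source 2.0000
1 3 load 4.0000
2 6 source 4.4000
3 9 load 4.8000
4 12 source 4.8800
5 15 load 4.9600
6 18 source 4.9760
7 21 load 4.9920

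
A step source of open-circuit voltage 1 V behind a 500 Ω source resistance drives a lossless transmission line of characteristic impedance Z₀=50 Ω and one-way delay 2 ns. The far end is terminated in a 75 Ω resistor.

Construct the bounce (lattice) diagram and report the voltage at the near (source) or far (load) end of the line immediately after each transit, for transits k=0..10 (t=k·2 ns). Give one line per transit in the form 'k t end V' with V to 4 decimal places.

Γ_L=0.200000, Γ_S=0.818182; launch V₁=1·50/550=0.090909
k=0 src: V=0.0909
k=1 load: inc=0.090909, refl=0.090909·0.200000=0.0182; V=0.000000+0.090909+0.018182=0.1091
k=2 src: inc=0.018182, refl=0.018182·0.818182=0.0149; V=0.090909+0.018182+0.014876=0.1240
k=3 load: inc=0.014876, refl=0.014876·0.200000=0.0030; V=0.109091+0.014876+0.002975=0.1269
k=4 src: inc=0.002975, refl=0.002975·0.818182=0.0024; V=0.123967+0.002975+0.002434=0.1294
k=5 load: inc=0.002434, refl=0.002434·0.200000=0.0005; V=0.126942+0.002434+0.000487=0.1299
k=6 src: inc=0.000487, refl=0.000487·0.818182=0.0004; V=0.129376+0.000487+0.000398=0.1303
k=7 load: inc=0.000398, refl=0.000398·0.200000=0.0001; V=0.129863+0.000398+0.000080=0.1303
k=8 src: inc=0.000080, refl=0.000080·0.818182=0.0001; V=0.130262+0.000080+0.000065=0.1304
k=9 load: inc=0.000065, refl=0.000065·0.200000=0.0000; V=0.130341+0.000065+0.000013=0.1304
k=10 src: inc=0.000013, refl=0.000013·0.818182=0.0000; V=0.130406+0.000013+0.000011=0.1304

0 0 source 0.0909
1 2 load 0.1091
2 4 source 0.1240
3 6 load 0.1269
4 8 source 0.1294
5 10 load 0.1299
6 12 source 0.1303
7 14 load 0.1303
8 16 source 0.1304
9 18 load 0.1304
10 20 source 0.1304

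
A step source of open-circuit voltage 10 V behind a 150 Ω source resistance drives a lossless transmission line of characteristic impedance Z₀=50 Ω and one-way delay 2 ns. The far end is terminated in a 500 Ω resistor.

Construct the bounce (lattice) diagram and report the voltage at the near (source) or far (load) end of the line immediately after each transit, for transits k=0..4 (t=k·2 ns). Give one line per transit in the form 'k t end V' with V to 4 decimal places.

Γ_L=0.818182, Γ_S=0.500000; launch V₁=10·50/200=2.500000
k=0 src: V=2.5000
k=1 load: inc=2.500000, refl=2.500000·0.818182=2.0455; V=0.000000+2.500000+2.045455=4.5455
k=2 src: inc=2.045455, refl=2.045455·0.500000=1.0227; V=2.500000+2.045455+1.022727=5.5682
k=3 load: inc=1.022727, refl=1.022727·0.818182=0.8368; V=4.545455+1.022727+0.836777=6.4050
k=4 src: inc=0.836777, refl=0.836777·0.500000=0.4184; V=5.568182+0.836777+0.418388=6.8233

0 0 source 2.5000
1 2 load 4.5455
2 4 source 5.5682
3 6 load 6.4050
4 8 source 6.8233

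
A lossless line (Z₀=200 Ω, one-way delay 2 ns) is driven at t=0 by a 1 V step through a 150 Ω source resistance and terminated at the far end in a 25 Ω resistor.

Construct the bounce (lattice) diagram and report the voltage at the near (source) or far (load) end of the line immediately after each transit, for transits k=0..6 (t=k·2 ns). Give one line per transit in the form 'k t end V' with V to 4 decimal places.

0 0 source 0.5714
1 2 load 0.1270
2 4 source 0.1905
3 6 load 0.1411
4 8 source 0.1481
5 10 load 0.1427
6 12 source 0.1434

Γ_L=-0.777778, Γ_S=-0.142857; launch V₁=1·200/350=0.571429
k=0 src: V=0.5714
k=1 load: inc=0.571429, refl=0.571429·-0.777778=-0.4444; V=0.000000+0.571429+-0.444444=0.1270
k=2 src: inc=-0.444444, refl=-0.444444·-0.142857=0.0635; V=0.571429+-0.444444+0.063492=0.1905
k=3 load: inc=0.063492, refl=0.063492·-0.777778=-0.0494; V=0.126984+0.063492+-0.049383=0.1411
k=4 src: inc=-0.049383, refl=-0.049383·-0.142857=0.0071; V=0.190476+-0.049383+0.007055=0.1481
k=5 load: inc=0.007055, refl=0.007055·-0.777778=-0.0055; V=0.141093+0.007055+-0.005487=0.1427
k=6 src: inc=-0.005487, refl=-0.005487·-0.142857=0.0008; V=0.148148+-0.005487+0.000784=0.1434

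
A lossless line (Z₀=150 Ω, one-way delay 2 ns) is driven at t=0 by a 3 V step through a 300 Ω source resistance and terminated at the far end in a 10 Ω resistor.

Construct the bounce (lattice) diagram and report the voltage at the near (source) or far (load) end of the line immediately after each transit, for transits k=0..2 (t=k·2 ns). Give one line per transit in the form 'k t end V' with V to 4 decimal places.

0 0 source 1.0000
1 2 load 0.1250
2 4 source -0.1667

Γ_L=-0.875000, Γ_S=0.333333; launch V₁=3·150/450=1.000000
k=0 src: V=1.0000
k=1 load: inc=1.000000, refl=1.000000·-0.875000=-0.8750; V=0.000000+1.000000+-0.875000=0.1250
k=2 src: inc=-0.875000, refl=-0.875000·0.333333=-0.2917; V=1.000000+-0.875000+-0.291667=-0.1667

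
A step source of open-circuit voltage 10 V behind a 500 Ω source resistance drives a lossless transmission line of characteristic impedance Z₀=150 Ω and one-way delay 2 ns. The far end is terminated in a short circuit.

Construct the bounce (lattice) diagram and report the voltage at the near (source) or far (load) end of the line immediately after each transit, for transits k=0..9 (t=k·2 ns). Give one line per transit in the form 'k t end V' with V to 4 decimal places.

0 0 source 2.3077
1 2 load 0.0000
2 4 source -1.2426
3 6 load 0.0000
4 8 source 0.6691
5 10 load 0.0000
6 12 source -0.3603
7 14 load 0.0000
8 16 source 0.1940
9 18 load 0.0000

Γ_L=-1.000000, Γ_S=0.538462; launch V₁=10·150/650=2.307692
k=0 src: V=2.3077
k=1 load: inc=2.307692, refl=2.307692·-1.000000=-2.3077; V=0.000000+2.307692+-2.307692=0.0000
k=2 src: inc=-2.307692, refl=-2.307692·0.538462=-1.2426; V=2.307692+-2.307692+-1.242604=-1.2426
k=3 load: inc=-1.242604, refl=-1.242604·-1.000000=1.2426; V=0.000000+-1.242604+1.242604=0.0000
k=4 src: inc=1.242604, refl=1.242604·0.538462=0.6691; V=-1.242604+1.242604+0.669094=0.6691
k=5 load: inc=0.669094, refl=0.669094·-1.000000=-0.6691; V=0.000000+0.669094+-0.669094=0.0000
k=6 src: inc=-0.669094, refl=-0.669094·0.538462=-0.3603; V=0.669094+-0.669094+-0.360282=-0.3603
k=7 load: inc=-0.360282, refl=-0.360282·-1.000000=0.3603; V=0.000000+-0.360282+0.360282=0.0000
k=8 src: inc=0.360282, refl=0.360282·0.538462=0.1940; V=-0.360282+0.360282+0.193998=0.1940
k=9 load: inc=0.193998, refl=0.193998·-1.000000=-0.1940; V=0.000000+0.193998+-0.193998=0.0000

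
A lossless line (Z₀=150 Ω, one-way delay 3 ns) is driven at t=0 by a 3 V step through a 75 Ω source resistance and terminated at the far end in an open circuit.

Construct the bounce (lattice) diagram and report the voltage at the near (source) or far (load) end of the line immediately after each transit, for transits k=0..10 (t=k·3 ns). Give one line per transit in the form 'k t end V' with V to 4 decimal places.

Γ_L=1.000000, Γ_S=-0.333333; launch V₁=3·150/225=2.000000
k=0 src: V=2.0000
k=1 load: inc=2.000000, refl=2.000000·1.000000=2.0000; V=0.000000+2.000000+2.000000=4.0000
k=2 src: inc=2.000000, refl=2.000000·-0.333333=-0.6667; V=2.000000+2.000000+-0.666667=3.3333
k=3 load: inc=-0.666667, refl=-0.666667·1.000000=-0.6667; V=4.000000+-0.666667+-0.666667=2.6667
k=4 src: inc=-0.666667, refl=-0.666667·-0.333333=0.2222; V=3.333333+-0.666667+0.222222=2.8889
k=5 load: inc=0.222222, refl=0.222222·1.000000=0.2222; V=2.666667+0.222222+0.222222=3.1111
k=6 src: inc=0.222222, refl=0.222222·-0.333333=-0.0741; V=2.888889+0.222222+-0.074074=3.0370
k=7 load: inc=-0.074074, refl=-0.074074·1.000000=-0.0741; V=3.111111+-0.074074+-0.074074=2.9630
k=8 src: inc=-0.074074, refl=-0.074074·-0.333333=0.0247; V=3.037037+-0.074074+0.024691=2.9877
k=9 load: inc=0.024691, refl=0.024691·1.000000=0.0247; V=2.962963+0.024691+0.024691=3.0123
k=10 src: inc=0.024691, refl=0.024691·-0.333333=-0.0082; V=2.987654+0.024691+-0.008230=3.0041

0 0 source 2.0000
1 3 load 4.0000
2 6 source 3.3333
3 9 load 2.6667
4 12 source 2.8889
5 15 load 3.1111
6 18 source 3.0370
7 21 load 2.9630
8 24 source 2.9877
9 27 load 3.0123
10 30 source 3.0041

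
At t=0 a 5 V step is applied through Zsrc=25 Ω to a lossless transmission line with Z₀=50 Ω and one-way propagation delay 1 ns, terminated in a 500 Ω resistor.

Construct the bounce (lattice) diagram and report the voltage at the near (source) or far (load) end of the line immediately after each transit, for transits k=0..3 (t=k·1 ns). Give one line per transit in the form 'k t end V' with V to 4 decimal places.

Γ_L=0.818182, Γ_S=-0.333333; launch V₁=5·50/75=3.333333
k=0 src: V=3.3333
k=1 load: inc=3.333333, refl=3.333333·0.818182=2.7273; V=0.000000+3.333333+2.727273=6.0606
k=2 src: inc=2.727273, refl=2.727273·-0.333333=-0.9091; V=3.333333+2.727273+-0.909091=5.1515
k=3 load: inc=-0.909091, refl=-0.909091·0.818182=-0.7438; V=6.060606+-0.909091+-0.743802=4.4077

0 0 source 3.3333
1 1 load 6.0606
2 2 source 5.1515
3 3 load 4.4077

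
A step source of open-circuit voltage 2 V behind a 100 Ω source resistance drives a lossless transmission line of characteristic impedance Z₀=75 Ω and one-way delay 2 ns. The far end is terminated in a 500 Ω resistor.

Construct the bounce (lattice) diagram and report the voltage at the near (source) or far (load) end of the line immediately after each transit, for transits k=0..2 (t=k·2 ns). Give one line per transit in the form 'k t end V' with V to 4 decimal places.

0 0 source 0.8571
1 2 load 1.4907
2 4 source 1.5812

Γ_L=0.739130, Γ_S=0.142857; launch V₁=2·75/175=0.857143
k=0 src: V=0.8571
k=1 load: inc=0.857143, refl=0.857143·0.739130=0.6335; V=0.000000+0.857143+0.633540=1.4907
k=2 src: inc=0.633540, refl=0.633540·0.142857=0.0905; V=0.857143+0.633540+0.090506=1.5812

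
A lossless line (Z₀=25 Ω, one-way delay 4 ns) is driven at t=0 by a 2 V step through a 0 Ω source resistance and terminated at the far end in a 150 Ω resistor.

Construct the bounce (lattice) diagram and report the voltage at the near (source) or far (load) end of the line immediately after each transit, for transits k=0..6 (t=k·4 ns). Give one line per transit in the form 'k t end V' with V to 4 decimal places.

Γ_L=0.714286, Γ_S=-1.000000; launch V₁=2·25/25=2.000000
k=0 src: V=2.0000
k=1 load: inc=2.000000, refl=2.000000·0.714286=1.4286; V=0.000000+2.000000+1.428571=3.4286
k=2 src: inc=1.428571, refl=1.428571·-1.000000=-1.4286; V=2.000000+1.428571+-1.428571=2.0000
k=3 load: inc=-1.428571, refl=-1.428571·0.714286=-1.0204; V=3.428571+-1.428571+-1.020408=0.9796
k=4 src: inc=-1.020408, refl=-1.020408·-1.000000=1.0204; V=2.000000+-1.020408+1.020408=2.0000
k=5 load: inc=1.020408, refl=1.020408·0.714286=0.7289; V=0.979592+1.020408+0.728863=2.7289
k=6 src: inc=0.728863, refl=0.728863·-1.000000=-0.7289; V=2.000000+0.728863+-0.728863=2.0000

0 0 source 2.0000
1 4 load 3.4286
2 8 source 2.0000
3 12 load 0.9796
4 16 source 2.0000
5 20 load 2.7289
6 24 source 2.0000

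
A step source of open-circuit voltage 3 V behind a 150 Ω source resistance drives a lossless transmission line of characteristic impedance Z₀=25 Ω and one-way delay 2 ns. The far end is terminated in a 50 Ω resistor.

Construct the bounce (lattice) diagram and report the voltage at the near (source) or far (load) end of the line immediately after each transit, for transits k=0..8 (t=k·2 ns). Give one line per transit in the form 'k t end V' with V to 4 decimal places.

0 0 source 0.4286
1 2 load 0.5714
2 4 source 0.6735
3 6 load 0.7075
4 8 source 0.7318
5 10 load 0.7399
6 12 source 0.7457
7 14 load 0.7476
8 16 source 0.7490

Γ_L=0.333333, Γ_S=0.714286; launch V₁=3·25/175=0.428571
k=0 src: V=0.4286
k=1 load: inc=0.428571, refl=0.428571·0.333333=0.1429; V=0.000000+0.428571+0.142857=0.5714
k=2 src: inc=0.142857, refl=0.142857·0.714286=0.1020; V=0.428571+0.142857+0.102041=0.6735
k=3 load: inc=0.102041, refl=0.102041·0.333333=0.0340; V=0.571429+0.102041+0.034014=0.7075
k=4 src: inc=0.034014, refl=0.034014·0.714286=0.0243; V=0.673469+0.034014+0.024295=0.7318
k=5 load: inc=0.024295, refl=0.024295·0.333333=0.0081; V=0.707483+0.024295+0.008098=0.7399
k=6 src: inc=0.008098, refl=0.008098·0.714286=0.0058; V=0.731778+0.008098+0.005785=0.7457
k=7 load: inc=0.005785, refl=0.005785·0.333333=0.0019; V=0.739877+0.005785+0.001928=0.7476
k=8 src: inc=0.001928, refl=0.001928·0.714286=0.0014; V=0.745662+0.001928+0.001377=0.7490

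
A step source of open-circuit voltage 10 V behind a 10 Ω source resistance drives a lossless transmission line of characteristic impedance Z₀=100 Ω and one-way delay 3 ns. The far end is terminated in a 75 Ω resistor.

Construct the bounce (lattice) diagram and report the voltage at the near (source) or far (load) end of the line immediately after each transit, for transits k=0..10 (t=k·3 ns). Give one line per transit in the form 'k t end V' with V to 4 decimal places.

0 0 source 9.0909
1 3 load 7.7922
2 6 source 8.8548
3 9 load 8.7030
4 12 source 8.8272
5 15 load 8.8094
6 18 source 8.8240
7 21 load 8.8219
8 24 source 8.8236
9 27 load 8.8233
10 30 source 8.8235

Γ_L=-0.142857, Γ_S=-0.818182; launch V₁=10·100/110=9.090909
k=0 src: V=9.0909
k=1 load: inc=9.090909, refl=9.090909·-0.142857=-1.2987; V=0.000000+9.090909+-1.298701=7.7922
k=2 src: inc=-1.298701, refl=-1.298701·-0.818182=1.0626; V=9.090909+-1.298701+1.062574=8.8548
k=3 load: inc=1.062574, refl=1.062574·-0.142857=-0.1518; V=7.792208+1.062574+-0.151796=8.7030
k=4 src: inc=-0.151796, refl=-0.151796·-0.818182=0.1242; V=8.854782+-0.151796+0.124197=8.8272
k=5 load: inc=0.124197, refl=0.124197·-0.142857=-0.0177; V=8.702985+0.124197+-0.017742=8.8094
k=6 src: inc=-0.017742, refl=-0.017742·-0.818182=0.0145; V=8.827182+-0.017742+0.014517=8.8240
k=7 load: inc=0.014517, refl=0.014517·-0.142857=-0.0021; V=8.809440+0.014517+-0.002074=8.8219
k=8 src: inc=-0.002074, refl=-0.002074·-0.818182=0.0017; V=8.823956+-0.002074+0.001697=8.8236
k=9 load: inc=0.001697, refl=0.001697·-0.142857=-0.0002; V=8.821883+0.001697+-0.000242=8.8233
k=10 src: inc=-0.000242, refl=-0.000242·-0.818182=0.0002; V=8.823579+-0.000242+0.000198=8.8235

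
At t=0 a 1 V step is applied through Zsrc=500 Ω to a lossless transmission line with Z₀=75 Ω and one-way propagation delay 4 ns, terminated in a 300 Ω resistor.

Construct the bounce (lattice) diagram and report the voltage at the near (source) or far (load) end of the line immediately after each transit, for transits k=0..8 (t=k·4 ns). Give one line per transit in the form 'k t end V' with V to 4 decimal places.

Γ_L=0.600000, Γ_S=0.739130; launch V₁=1·75/575=0.130435
k=0 src: V=0.1304
k=1 load: inc=0.130435, refl=0.130435·0.600000=0.0783; V=0.000000+0.130435+0.078261=0.2087
k=2 src: inc=0.078261, refl=0.078261·0.739130=0.0578; V=0.130435+0.078261+0.057845=0.2665
k=3 load: inc=0.057845, refl=0.057845·0.600000=0.0347; V=0.208696+0.057845+0.034707=0.3012
k=4 src: inc=0.034707, refl=0.034707·0.739130=0.0257; V=0.266541+0.034707+0.025653=0.3269
k=5 load: inc=0.025653, refl=0.025653·0.600000=0.0154; V=0.301248+0.025653+0.015392=0.3423
k=6 src: inc=0.015392, refl=0.015392·0.739130=0.0114; V=0.326901+0.015392+0.011377=0.3537
k=7 load: inc=0.011377, refl=0.011377·0.600000=0.0068; V=0.342292+0.011377+0.006826=0.3605
k=8 src: inc=0.006826, refl=0.006826·0.739130=0.0050; V=0.353669+0.006826+0.005045=0.3655

0 0 source 0.1304
1 4 load 0.2087
2 8 source 0.2665
3 12 load 0.3012
4 16 source 0.3269
5 20 load 0.3423
6 24 source 0.3537
7 28 load 0.3605
8 32 source 0.3655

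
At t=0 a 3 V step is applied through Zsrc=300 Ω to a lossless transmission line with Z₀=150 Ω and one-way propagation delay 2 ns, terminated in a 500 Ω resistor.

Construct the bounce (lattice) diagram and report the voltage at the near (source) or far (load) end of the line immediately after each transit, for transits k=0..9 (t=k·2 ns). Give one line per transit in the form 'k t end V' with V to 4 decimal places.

Γ_L=0.538462, Γ_S=0.333333; launch V₁=3·150/450=1.000000
k=0 src: V=1.0000
k=1 load: inc=1.000000, refl=1.000000·0.538462=0.5385; V=0.000000+1.000000+0.538462=1.5385
k=2 src: inc=0.538462, refl=0.538462·0.333333=0.1795; V=1.000000+0.538462+0.179487=1.7179
k=3 load: inc=0.179487, refl=0.179487·0.538462=0.0966; V=1.538462+0.179487+0.096647=1.8146
k=4 src: inc=0.096647, refl=0.096647·0.333333=0.0322; V=1.717949+0.096647+0.032216=1.8468
k=5 load: inc=0.032216, refl=0.032216·0.538462=0.0173; V=1.814596+0.032216+0.017347=1.8642
k=6 src: inc=0.017347, refl=0.017347·0.333333=0.0058; V=1.846811+0.017347+0.005782=1.8699
k=7 load: inc=0.005782, refl=0.005782·0.538462=0.0031; V=1.864158+0.005782+0.003114=1.8731
k=8 src: inc=0.003114, refl=0.003114·0.333333=0.0010; V=1.869940+0.003114+0.001038=1.8741
k=9 load: inc=0.001038, refl=0.001038·0.538462=0.0006; V=1.873054+0.001038+0.000559=1.8747

0 0 source 1.0000
1 2 load 1.5385
2 4 source 1.7179
3 6 load 1.8146
4 8 source 1.8468
5 10 load 1.8642
6 12 source 1.8699
7 14 load 1.8731
8 16 source 1.8741
9 18 load 1.8747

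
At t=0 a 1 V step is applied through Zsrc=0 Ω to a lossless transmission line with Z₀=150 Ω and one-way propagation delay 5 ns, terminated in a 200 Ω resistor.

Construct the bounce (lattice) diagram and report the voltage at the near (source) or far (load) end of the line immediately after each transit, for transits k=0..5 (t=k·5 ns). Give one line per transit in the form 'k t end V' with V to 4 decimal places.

Γ_L=0.142857, Γ_S=-1.000000; launch V₁=1·150/150=1.000000
k=0 src: V=1.0000
k=1 load: inc=1.000000, refl=1.000000·0.142857=0.1429; V=0.000000+1.000000+0.142857=1.1429
k=2 src: inc=0.142857, refl=0.142857·-1.000000=-0.1429; V=1.000000+0.142857+-0.142857=1.0000
k=3 load: inc=-0.142857, refl=-0.142857·0.142857=-0.0204; V=1.142857+-0.142857+-0.020408=0.9796
k=4 src: inc=-0.020408, refl=-0.020408·-1.000000=0.0204; V=1.000000+-0.020408+0.020408=1.0000
k=5 load: inc=0.020408, refl=0.020408·0.142857=0.0029; V=0.979592+0.020408+0.002915=1.0029

0 0 source 1.0000
1 5 load 1.1429
2 10 source 1.0000
3 15 load 0.9796
4 20 source 1.0000
5 25 load 1.0029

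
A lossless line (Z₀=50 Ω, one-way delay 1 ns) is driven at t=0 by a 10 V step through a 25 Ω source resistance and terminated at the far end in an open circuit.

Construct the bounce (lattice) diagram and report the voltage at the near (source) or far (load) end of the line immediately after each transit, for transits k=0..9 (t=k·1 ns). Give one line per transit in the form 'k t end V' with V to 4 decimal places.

Γ_L=1.000000, Γ_S=-0.333333; launch V₁=10·50/75=6.666667
k=0 src: V=6.6667
k=1 load: inc=6.666667, refl=6.666667·1.000000=6.6667; V=0.000000+6.666667+6.666667=13.3333
k=2 src: inc=6.666667, refl=6.666667·-0.333333=-2.2222; V=6.666667+6.666667+-2.222222=11.1111
k=3 load: inc=-2.222222, refl=-2.222222·1.000000=-2.2222; V=13.333333+-2.222222+-2.222222=8.8889
k=4 src: inc=-2.222222, refl=-2.222222·-0.333333=0.7407; V=11.111111+-2.222222+0.740741=9.6296
k=5 load: inc=0.740741, refl=0.740741·1.000000=0.7407; V=8.888889+0.740741+0.740741=10.3704
k=6 src: inc=0.740741, refl=0.740741·-0.333333=-0.2469; V=9.629630+0.740741+-0.246914=10.1235
k=7 load: inc=-0.246914, refl=-0.246914·1.000000=-0.2469; V=10.370370+-0.246914+-0.246914=9.8765
k=8 src: inc=-0.246914, refl=-0.246914·-0.333333=0.0823; V=10.123457+-0.246914+0.082305=9.9588
k=9 load: inc=0.082305, refl=0.082305·1.000000=0.0823; V=9.876543+0.082305+0.082305=10.0412

0 0 source 6.6667
1 1 load 13.3333
2 2 source 11.1111
3 3 load 8.8889
4 4 source 9.6296
5 5 load 10.3704
6 6 source 10.1235
7 7 load 9.8765
8 8 source 9.9588
9 9 load 10.0412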